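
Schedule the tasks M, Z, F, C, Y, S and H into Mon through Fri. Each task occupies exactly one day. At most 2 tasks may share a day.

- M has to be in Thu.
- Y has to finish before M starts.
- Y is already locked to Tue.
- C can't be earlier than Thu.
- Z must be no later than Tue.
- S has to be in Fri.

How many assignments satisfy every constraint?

Splitting on Z: it can be Mon (26), Tue (16). Listing each branch's schedules as (M, F, C, Y, S, H):
Z=Mon: (Thu,Mon,Thu,Tue,Fri,Tue) (Thu,Mon,Thu,Tue,Fri,Wed) (Thu,Mon,Thu,Tue,Fri,Fri) (Thu,Mon,Fri,Tue,Fri,Tue) (Thu,Mon,Fri,Tue,Fri,Wed) (Thu,Mon,Fri,Tue,Fri,Thu) (Thu,Tue,Thu,Tue,Fri,Mon) (Thu,Tue,Thu,Tue,Fri,Wed) (Thu,Tue,Thu,Tue,Fri,Fri) (Thu,Tue,Fri,Tue,Fri,Mon) (Thu,Tue,Fri,Tue,Fri,Wed) (Thu,Tue,Fri,Tue,Fri,Thu) (Thu,Wed,Thu,Tue,Fri,Mon) (Thu,Wed,Thu,Tue,Fri,Tue) (Thu,Wed,Thu,Tue,Fri,Wed) (Thu,Wed,Thu,Tue,Fri,Fri) (Thu,Wed,Fri,Tue,Fri,Mon) (Thu,Wed,Fri,Tue,Fri,Tue) (Thu,Wed,Fri,Tue,Fri,Wed) (Thu,Wed,Fri,Tue,Fri,Thu) (Thu,Thu,Fri,Tue,Fri,Mon) (Thu,Thu,Fri,Tue,Fri,Tue) (Thu,Thu,Fri,Tue,Fri,Wed) (Thu,Fri,Thu,Tue,Fri,Mon) (Thu,Fri,Thu,Tue,Fri,Tue) (Thu,Fri,Thu,Tue,Fri,Wed) — 26.
Z=Tue: (Thu,Mon,Thu,Tue,Fri,Mon) (Thu,Mon,Thu,Tue,Fri,Wed) (Thu,Mon,Thu,Tue,Fri,Fri) (Thu,Mon,Fri,Tue,Fri,Mon) (Thu,Mon,Fri,Tue,Fri,Wed) (Thu,Mon,Fri,Tue,Fri,Thu) (Thu,Wed,Thu,Tue,Fri,Mon) (Thu,Wed,Thu,Tue,Fri,Wed) (Thu,Wed,Thu,Tue,Fri,Fri) (Thu,Wed,Fri,Tue,Fri,Mon) (Thu,Wed,Fri,Tue,Fri,Wed) (Thu,Wed,Fri,Tue,Fri,Thu) (Thu,Thu,Fri,Tue,Fri,Mon) (Thu,Thu,Fri,Tue,Fri,Wed) (Thu,Fri,Thu,Tue,Fri,Mon) (Thu,Fri,Thu,Tue,Fri,Wed) — 16.
Summing: 26 + 16 = 42.

42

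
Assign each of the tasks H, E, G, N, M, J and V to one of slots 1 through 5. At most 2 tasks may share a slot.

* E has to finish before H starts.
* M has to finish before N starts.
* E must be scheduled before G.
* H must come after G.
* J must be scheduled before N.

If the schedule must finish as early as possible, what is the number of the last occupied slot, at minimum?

The precedence chain requires at least 3 distinct slots.
With at most 2 per slot and 7 tasks, at least 4 slots are needed.
4 works (last occupied slot: 4): for example G -> 2, J -> 2, E -> 1, N -> 3, H -> 3, V -> 4, M -> 1.

slot 4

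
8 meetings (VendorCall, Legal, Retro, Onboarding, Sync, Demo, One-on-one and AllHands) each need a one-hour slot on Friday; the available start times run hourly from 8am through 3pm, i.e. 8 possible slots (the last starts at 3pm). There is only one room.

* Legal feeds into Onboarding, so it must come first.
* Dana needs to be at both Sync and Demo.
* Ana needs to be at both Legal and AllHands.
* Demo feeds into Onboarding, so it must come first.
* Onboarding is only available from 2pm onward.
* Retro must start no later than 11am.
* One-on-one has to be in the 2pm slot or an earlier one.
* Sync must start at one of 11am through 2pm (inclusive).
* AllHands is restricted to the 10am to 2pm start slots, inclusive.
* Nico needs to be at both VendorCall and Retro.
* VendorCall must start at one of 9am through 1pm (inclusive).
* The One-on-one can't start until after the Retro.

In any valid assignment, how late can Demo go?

Downstream work caps Demo at 2pm.
Demo at 2pm is achievable: Sync -> 11am, Onboarding -> 3pm, Demo -> 2pm, Retro -> 8am, Legal -> 1pm, VendorCall -> 9am, One-on-one -> 12pm, AllHands -> 10am.

2pm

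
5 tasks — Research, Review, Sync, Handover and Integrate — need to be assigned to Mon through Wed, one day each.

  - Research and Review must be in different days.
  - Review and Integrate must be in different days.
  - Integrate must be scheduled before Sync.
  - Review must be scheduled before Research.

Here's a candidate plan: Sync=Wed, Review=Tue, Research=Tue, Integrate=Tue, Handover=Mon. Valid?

No — it violates: Research and Review must be in different days

Review must be scheduled before Research — violated.
Review and Integrate must be in different days — violated.
Research and Review must be in different days — violated.
Integrate must be scheduled before Sync — holds.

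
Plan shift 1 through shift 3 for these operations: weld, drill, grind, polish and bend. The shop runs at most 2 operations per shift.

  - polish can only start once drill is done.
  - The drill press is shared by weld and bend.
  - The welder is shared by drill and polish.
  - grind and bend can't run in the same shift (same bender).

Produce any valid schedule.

weld -> shift 1, polish -> shift 2, drill -> shift 1, bend -> shift 3, grind -> shift 2

Checking: drill(shift 1) before polish(shift 2); weld(shift 1) != bend(shift 3); grind(shift 2) != bend(shift 3); drill(shift 1) != polish(shift 2); max 2 per shift (cap 2).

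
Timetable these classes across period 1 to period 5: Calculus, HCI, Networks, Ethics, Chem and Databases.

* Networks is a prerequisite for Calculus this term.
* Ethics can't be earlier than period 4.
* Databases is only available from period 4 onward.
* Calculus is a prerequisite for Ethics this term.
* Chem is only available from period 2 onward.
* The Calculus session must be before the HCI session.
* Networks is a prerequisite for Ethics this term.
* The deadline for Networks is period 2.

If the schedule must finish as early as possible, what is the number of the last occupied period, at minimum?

The precedence chain requires at least 3 distinct periods.
Ethics can't be placed before period 4, so the schedule must run through at least period 4.
4 works (last occupied period: period 4): for example Chem=period 2; HCI=period 3; Databases=period 4; Ethics=period 4; Calculus=period 2; Networks=period 1.

period 4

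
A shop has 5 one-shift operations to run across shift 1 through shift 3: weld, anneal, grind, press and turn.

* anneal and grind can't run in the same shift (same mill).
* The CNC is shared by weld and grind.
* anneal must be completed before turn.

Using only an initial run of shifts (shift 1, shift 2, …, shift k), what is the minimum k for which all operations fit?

2 shifts

The precedence chain requires at least 2 distinct shifts.
2 works (last occupied shift: shift 2): for example weld -> shift 1, grind -> shift 2, turn -> shift 2, press -> shift 1, anneal -> shift 1.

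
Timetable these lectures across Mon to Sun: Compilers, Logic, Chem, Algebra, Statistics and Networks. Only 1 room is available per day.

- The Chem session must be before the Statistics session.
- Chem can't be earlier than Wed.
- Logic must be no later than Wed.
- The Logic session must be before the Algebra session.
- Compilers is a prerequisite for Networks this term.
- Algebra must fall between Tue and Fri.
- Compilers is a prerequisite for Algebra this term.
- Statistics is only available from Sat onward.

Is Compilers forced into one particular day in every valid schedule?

No

Compilers can be Mon (e.g. Chem in Thu, Logic in Tue, Statistics in Sat, Compilers in Mon, Algebra in Wed, Networks in Fri) or Tue (e.g. Compilers=Tue; Statistics=Sat; Logic=Mon; Networks=Fri; Algebra=Wed; Chem=Thu).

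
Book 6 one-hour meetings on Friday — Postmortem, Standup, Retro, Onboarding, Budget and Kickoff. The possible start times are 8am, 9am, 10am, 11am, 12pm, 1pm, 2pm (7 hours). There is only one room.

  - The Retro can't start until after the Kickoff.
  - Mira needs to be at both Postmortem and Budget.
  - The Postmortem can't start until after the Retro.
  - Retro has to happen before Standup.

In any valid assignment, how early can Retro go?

Precedence pushes Retro to at least 9am; downstream work caps Retro at 1pm.
Retro at 9am is achievable: Standup -> 11am; Postmortem -> 10am; Budget -> 1pm; Kickoff -> 8am; Onboarding -> 12pm; Retro -> 9am.

9am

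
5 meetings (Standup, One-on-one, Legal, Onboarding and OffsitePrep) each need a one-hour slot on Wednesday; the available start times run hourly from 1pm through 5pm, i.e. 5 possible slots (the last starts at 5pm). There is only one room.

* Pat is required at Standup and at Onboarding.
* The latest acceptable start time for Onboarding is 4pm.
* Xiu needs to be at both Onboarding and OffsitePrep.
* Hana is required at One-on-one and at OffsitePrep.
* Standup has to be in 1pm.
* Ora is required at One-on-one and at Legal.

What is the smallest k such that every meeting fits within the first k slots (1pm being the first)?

With at most 1 per slot and 5 meetings, at least 5 slots are needed.
5 works (last occupied slot: 5pm): for example Onboarding -> 2pm, OffsitePrep -> 5pm, Standup -> 1pm, Legal -> 4pm, One-on-one -> 3pm.

5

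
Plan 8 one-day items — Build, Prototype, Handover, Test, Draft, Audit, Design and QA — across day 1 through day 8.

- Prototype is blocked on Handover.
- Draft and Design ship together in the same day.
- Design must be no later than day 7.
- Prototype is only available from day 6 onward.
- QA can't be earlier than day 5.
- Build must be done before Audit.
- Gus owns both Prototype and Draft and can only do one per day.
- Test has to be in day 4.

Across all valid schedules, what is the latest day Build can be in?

day 7

Downstream work caps Build at day 7.
Build at day 7 is achievable: Audit=day 8, Draft=day 1, Prototype=day 6, Test=day 4, Design=day 1, Build=day 7, Handover=day 1, QA=day 5.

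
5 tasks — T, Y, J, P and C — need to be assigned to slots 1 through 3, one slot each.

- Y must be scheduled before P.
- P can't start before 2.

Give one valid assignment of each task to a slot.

T in 1; C in 1; J in 1; Y in 1; P in 2

Checking: Y(1) before P(2); P=2 in [2,3].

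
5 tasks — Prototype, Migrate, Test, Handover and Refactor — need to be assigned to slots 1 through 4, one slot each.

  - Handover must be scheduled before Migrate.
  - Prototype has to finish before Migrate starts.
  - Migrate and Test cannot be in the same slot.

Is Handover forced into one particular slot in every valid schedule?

Handover can be 1 (e.g. Refactor in 1, Test in 1, Prototype in 1, Handover in 1, Migrate in 2) or 2 (e.g. Handover=2; Refactor=1; Prototype=1; Test=1; Migrate=3).

No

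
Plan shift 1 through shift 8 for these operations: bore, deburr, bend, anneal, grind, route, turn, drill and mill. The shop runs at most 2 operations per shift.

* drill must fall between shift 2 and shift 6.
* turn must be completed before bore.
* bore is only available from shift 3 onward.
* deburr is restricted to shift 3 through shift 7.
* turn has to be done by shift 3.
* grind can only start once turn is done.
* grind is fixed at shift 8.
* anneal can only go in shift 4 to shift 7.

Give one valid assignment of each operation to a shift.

grind in shift 8; turn in shift 1; drill in shift 2; mill in shift 4; route in shift 2; bend in shift 1; bore in shift 3; deburr in shift 3; anneal in shift 4

Checking: turn(shift 1) before bore(shift 3); turn(shift 1) before grind(shift 8); bore=shift 3 in [shift 3,shift 8]; deburr=shift 3 in [shift 3,shift 7]; anneal=shift 4 in [shift 4,shift 7]; turn=shift 1 in [shift 1,shift 3]; drill=shift 2 in [shift 2,shift 6]; grind=shift 8 in [shift 8,shift 8]; max 2 per shift (cap 2).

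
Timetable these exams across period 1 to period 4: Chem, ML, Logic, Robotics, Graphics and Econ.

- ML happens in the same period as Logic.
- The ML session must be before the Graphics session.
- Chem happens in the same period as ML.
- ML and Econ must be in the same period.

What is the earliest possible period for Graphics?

period 2

Precedence pushes Graphics to at least period 2.
Graphics at period 2 is achievable: Robotics -> period 1; Chem -> period 1; Econ -> period 1; ML -> period 1; Logic -> period 1; Graphics -> period 2.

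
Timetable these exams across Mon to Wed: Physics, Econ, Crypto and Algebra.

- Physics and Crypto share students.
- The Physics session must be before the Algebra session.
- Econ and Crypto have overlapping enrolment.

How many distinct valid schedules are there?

12

Splitting on Physics: it can be Mon (8), Tue (4). Listing each branch's schedules as (Econ, Crypto, Algebra):
Physics=Mon: (Mon,Tue,Tue) (Mon,Tue,Wed) (Mon,Wed,Tue) (Mon,Wed,Wed) (Tue,Wed,Tue) (Tue,Wed,Wed) (Wed,Tue,Tue) (Wed,Tue,Wed) — 8.
Physics=Tue: (Mon,Wed,Wed) (Tue,Mon,Wed) (Tue,Wed,Wed) (Wed,Mon,Wed) — 4.
Summing: 8 + 4 = 12.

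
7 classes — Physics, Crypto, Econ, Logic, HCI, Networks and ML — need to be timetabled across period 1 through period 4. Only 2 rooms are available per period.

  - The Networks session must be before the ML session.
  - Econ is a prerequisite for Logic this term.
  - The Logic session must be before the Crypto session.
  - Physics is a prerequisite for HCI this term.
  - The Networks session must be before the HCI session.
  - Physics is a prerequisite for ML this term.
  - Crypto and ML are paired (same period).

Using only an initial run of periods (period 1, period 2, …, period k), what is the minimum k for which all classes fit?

The precedence chain requires at least 3 distinct periods.
With at most 2 per period and 7 classes, at least 4 periods are needed.
4 works (last occupied period: period 4): for example Crypto in period 4, Econ in period 1, HCI in period 3, Physics in period 1, Logic in period 2, ML in period 4, Networks in period 2.

4 periods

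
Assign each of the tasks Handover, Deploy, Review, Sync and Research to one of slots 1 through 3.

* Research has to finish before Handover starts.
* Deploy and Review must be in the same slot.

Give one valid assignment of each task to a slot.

Handover=2, Sync=1, Review=1, Deploy=1, Research=1

Checking: Research(1) before Handover(2); Deploy = Review = 1.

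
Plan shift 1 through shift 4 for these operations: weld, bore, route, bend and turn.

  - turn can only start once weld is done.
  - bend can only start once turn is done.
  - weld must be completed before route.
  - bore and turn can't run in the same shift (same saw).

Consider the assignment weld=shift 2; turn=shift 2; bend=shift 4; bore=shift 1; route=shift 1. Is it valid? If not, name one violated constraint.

weld must be completed before route — violated.
turn can only start once weld is done — violated.
bend can only start once turn is done — holds.
bore and turn can't run in the same shift (same saw) — holds.

No — it violates: weld must be completed before route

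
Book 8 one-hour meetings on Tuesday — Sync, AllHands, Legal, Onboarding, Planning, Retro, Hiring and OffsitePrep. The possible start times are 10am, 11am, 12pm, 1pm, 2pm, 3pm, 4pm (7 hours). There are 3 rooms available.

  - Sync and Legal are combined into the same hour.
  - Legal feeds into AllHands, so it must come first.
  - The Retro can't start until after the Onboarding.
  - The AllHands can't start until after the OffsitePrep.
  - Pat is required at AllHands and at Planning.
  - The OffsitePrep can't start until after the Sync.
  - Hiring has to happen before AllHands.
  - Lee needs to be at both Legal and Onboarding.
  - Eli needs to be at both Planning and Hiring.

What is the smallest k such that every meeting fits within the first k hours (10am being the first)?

3 hours

The precedence chain requires at least 3 distinct hours.
With at most 3 per hour and 8 meetings, at least 3 hours are needed.
3 works (last occupied hour: 12pm): for example Sync -> 10am; AllHands -> 12pm; OffsitePrep -> 11am; Hiring -> 10am; Legal -> 10am; Onboarding -> 11am; Planning -> 11am; Retro -> 12pm.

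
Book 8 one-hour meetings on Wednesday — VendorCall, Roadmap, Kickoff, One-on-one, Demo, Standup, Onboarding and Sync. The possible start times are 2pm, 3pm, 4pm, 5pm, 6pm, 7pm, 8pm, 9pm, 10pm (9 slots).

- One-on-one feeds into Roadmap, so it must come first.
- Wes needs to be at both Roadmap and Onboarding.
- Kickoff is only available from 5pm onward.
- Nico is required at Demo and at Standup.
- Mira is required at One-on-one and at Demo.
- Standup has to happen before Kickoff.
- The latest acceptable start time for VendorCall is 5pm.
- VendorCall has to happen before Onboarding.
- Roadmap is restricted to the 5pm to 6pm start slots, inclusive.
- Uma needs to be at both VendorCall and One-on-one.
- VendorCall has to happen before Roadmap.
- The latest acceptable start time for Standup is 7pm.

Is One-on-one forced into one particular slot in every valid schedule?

No

One-on-one can be 2pm (e.g. Sync=2pm, Standup=2pm, Onboarding=4pm, Kickoff=5pm, VendorCall=3pm, Demo=3pm, Roadmap=5pm, One-on-one=2pm) or 3pm (e.g. Demo -> 4pm; Onboarding -> 3pm; Kickoff -> 5pm; Roadmap -> 5pm; One-on-one -> 3pm; Sync -> 2pm; Standup -> 2pm; VendorCall -> 2pm).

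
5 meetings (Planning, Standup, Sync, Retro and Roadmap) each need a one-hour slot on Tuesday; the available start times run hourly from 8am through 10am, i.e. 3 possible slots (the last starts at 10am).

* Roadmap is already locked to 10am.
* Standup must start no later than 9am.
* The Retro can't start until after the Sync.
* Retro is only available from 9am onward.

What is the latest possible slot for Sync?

9am

Downstream work caps Sync at 9am.
Sync at 9am is achievable: Retro in 10am; Planning in 8am; Sync in 9am; Standup in 8am; Roadmap in 10am.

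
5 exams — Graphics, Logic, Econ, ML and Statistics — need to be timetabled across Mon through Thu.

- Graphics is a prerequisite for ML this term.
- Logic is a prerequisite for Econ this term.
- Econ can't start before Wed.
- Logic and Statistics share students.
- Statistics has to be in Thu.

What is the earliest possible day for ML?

Precedence pushes ML to at least Tue.
ML at Tue is achievable: Econ in Wed, Statistics in Thu, ML in Tue, Graphics in Mon, Logic in Mon.

Tue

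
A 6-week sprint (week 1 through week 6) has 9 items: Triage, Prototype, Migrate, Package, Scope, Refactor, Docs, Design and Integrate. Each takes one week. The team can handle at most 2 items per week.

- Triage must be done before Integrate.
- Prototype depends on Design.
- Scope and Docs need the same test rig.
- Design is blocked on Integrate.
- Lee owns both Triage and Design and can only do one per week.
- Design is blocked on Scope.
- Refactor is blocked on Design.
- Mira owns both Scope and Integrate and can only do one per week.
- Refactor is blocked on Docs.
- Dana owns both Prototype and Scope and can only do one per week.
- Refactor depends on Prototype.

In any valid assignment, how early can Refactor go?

week 5

Precedence pushes Refactor to at least week 5.
Refactor at week 5 is achievable: Design -> week 3, Migrate -> week 3, Triage -> week 1, Prototype -> week 4, Docs -> week 2, Refactor -> week 5, Integrate -> week 2, Package -> week 4, Scope -> week 1.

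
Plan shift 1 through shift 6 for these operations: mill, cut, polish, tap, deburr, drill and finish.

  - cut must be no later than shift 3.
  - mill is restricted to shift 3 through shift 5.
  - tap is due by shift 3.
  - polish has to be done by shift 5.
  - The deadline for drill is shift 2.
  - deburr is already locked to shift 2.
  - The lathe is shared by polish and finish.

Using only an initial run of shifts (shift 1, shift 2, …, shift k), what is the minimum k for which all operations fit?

3 shifts

mill can't be placed before shift 3, so the schedule must run through at least shift 3.
3 works (last occupied shift: shift 3): for example deburr=shift 2, finish=shift 2, cut=shift 1, polish=shift 1, drill=shift 1, tap=shift 1, mill=shift 3.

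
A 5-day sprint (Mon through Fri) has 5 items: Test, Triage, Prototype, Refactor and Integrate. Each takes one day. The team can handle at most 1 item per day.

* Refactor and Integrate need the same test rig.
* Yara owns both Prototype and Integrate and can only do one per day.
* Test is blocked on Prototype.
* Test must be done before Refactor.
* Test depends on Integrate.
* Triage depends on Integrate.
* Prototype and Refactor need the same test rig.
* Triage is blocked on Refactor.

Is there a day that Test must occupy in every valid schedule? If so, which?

Wed

Precedence pushes Test to at least Tue; downstream work caps Test at Wed.
So Test is pinned to Wed.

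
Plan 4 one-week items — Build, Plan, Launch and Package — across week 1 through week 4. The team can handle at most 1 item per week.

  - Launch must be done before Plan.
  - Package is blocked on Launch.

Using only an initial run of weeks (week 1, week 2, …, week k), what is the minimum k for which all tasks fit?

4 weeks

The precedence chain requires at least 2 distinct weeks.
With at most 1 per week and 4 tasks, at least 4 weeks are needed.
4 works (last occupied week: week 4): for example Package=week 3; Launch=week 1; Plan=week 2; Build=week 4.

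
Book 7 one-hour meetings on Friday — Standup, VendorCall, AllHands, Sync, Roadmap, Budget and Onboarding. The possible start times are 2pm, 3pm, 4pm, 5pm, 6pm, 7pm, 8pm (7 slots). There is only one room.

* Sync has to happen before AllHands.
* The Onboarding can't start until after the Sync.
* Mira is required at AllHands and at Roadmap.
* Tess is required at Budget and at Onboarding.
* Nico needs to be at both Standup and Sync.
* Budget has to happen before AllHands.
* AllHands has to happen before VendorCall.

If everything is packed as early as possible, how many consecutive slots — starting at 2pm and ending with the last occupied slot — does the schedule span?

7 slots

The precedence chain requires at least 3 distinct slots.
With at most 1 per slot and 7 meetings, at least 7 slots are needed.
7 works (last occupied slot: 8pm): for example VendorCall -> 5pm; Onboarding -> 6pm; AllHands -> 4pm; Roadmap -> 8pm; Budget -> 3pm; Sync -> 2pm; Standup -> 7pm.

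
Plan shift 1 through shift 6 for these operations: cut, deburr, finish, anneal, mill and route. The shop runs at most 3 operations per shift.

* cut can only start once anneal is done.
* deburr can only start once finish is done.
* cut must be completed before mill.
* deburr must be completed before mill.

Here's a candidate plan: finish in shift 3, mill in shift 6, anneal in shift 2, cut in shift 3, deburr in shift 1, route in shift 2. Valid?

deburr must be completed before mill — holds.
deburr can only start once finish is done — violated.
The shop runs at most 3 operations per shift — holds.
cut must be completed before mill — holds.
cut can only start once anneal is done — holds.

No — it violates: deburr can only start once finish is done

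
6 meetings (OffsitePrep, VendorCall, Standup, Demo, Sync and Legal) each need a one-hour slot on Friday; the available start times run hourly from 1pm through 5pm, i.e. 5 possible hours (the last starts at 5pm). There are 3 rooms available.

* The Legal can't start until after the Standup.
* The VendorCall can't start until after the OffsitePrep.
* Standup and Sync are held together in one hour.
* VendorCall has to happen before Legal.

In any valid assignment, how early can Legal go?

Precedence pushes Legal to at least 3pm.
Legal at 3pm is achievable: Standup in 1pm, Legal in 3pm, OffsitePrep in 1pm, Demo in 2pm, VendorCall in 2pm, Sync in 1pm.

3pm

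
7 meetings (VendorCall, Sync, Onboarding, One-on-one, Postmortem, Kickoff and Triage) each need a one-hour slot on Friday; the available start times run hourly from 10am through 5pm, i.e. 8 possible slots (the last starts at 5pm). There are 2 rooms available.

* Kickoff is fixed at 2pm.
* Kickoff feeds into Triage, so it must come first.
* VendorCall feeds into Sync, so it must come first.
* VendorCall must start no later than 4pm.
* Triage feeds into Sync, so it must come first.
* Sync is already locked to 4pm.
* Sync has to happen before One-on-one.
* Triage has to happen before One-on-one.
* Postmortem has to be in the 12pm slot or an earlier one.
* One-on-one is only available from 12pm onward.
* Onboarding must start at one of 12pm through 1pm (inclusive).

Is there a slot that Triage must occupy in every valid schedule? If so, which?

Kickoff is fixed at 2pm and must come before Triage, so Triage is at least 3pm.
Sync is fixed at 4pm and must come after Triage, so Triage is at most 3pm.
So Triage must be 3pm.

3pm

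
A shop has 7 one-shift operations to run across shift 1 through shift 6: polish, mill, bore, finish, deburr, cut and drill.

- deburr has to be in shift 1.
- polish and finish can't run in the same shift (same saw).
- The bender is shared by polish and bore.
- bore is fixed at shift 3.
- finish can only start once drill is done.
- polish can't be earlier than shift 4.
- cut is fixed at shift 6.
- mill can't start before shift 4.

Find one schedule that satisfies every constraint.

deburr=shift 1, mill=shift 4, bore=shift 3, cut=shift 6, drill=shift 1, finish=shift 2, polish=shift 4

Checking: drill(shift 1) before finish(shift 2); polish(shift 4) != finish(shift 2); polish(shift 4) != bore(shift 3); polish=shift 4 in [shift 4,shift 6]; deburr=shift 1 in [shift 1,shift 1]; mill=shift 4 in [shift 4,shift 6]; bore=shift 3 in [shift 3,shift 3]; cut=shift 6 in [shift 6,shift 6].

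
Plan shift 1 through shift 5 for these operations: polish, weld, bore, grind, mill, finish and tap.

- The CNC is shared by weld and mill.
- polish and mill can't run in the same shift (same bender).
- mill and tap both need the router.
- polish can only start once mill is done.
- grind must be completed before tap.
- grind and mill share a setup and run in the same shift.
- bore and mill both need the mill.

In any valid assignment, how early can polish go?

Precedence pushes polish to at least shift 2.
polish at shift 2 is achievable: tap in shift 2; finish in shift 1; grind in shift 1; bore in shift 2; weld in shift 2; polish in shift 2; mill in shift 1.

shift 2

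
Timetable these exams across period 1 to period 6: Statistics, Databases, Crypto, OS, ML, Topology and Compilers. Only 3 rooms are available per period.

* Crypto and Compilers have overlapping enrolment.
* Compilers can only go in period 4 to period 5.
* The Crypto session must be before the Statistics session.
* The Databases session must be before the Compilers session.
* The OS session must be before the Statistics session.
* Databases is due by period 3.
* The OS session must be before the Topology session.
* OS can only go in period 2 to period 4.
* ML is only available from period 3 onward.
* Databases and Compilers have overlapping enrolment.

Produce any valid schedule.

Topology in period 3; Compilers in period 4; ML in period 3; Statistics in period 3; OS in period 2; Crypto in period 1; Databases in period 1

Checking: OS(period 2) before Statistics(period 3); Crypto(period 1) before Statistics(period 3); OS(period 2) before Topology(period 3); Databases(period 1) before Compilers(period 4); Databases(period 1) != Compilers(period 4); Crypto(period 1) != Compilers(period 4); Compilers=period 4 in [period 4,period 5]; Databases=period 1 in [period 1,period 3]; OS=period 2 in [period 2,period 4]; ML=period 3 in [period 3,period 6]; max 3 per period (cap 3).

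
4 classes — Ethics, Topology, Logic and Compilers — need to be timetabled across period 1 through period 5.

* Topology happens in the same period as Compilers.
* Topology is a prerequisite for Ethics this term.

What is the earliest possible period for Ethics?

Precedence pushes Ethics to at least period 2.
Ethics at period 2 is achievable: Ethics=period 2, Logic=period 1, Topology=period 1, Compilers=period 1.

period 2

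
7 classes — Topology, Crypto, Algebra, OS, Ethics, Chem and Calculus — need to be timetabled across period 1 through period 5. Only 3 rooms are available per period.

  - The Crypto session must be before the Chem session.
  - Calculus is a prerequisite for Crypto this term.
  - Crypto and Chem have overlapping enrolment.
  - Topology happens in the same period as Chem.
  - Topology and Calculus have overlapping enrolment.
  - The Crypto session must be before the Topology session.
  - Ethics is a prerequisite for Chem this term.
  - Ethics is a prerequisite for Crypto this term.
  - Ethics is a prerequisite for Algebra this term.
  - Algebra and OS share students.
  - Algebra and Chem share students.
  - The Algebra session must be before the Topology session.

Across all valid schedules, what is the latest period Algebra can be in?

period 4

Precedence pushes Algebra to at least period 2; downstream work caps Algebra at period 4.
Algebra at period 4 is achievable: Ethics in period 1; Crypto in period 2; Calculus in period 1; Topology in period 5; Algebra in period 4; OS in period 1; Chem in period 5.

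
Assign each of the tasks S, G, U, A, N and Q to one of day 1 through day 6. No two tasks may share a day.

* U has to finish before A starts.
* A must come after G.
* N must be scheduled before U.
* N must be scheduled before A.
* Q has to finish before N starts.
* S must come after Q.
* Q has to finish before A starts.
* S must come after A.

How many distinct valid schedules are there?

4

Enumerating: S=day 6, U=day 3, Q=day 1, N=day 2, G=day 4, A=day 5 | G -> day 3, N -> day 2, Q -> day 1, U -> day 4, A -> day 5, S -> day 6 | S -> day 6; Q -> day 1; U -> day 4; A -> day 5; G -> day 2; N -> day 3 | N in day 3; G in day 1; Q in day 2; U in day 4; A in day 5; S in day 6.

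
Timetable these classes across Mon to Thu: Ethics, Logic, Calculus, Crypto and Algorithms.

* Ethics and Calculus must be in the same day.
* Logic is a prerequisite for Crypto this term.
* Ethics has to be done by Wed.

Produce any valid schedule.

Crypto -> Tue; Ethics -> Mon; Algorithms -> Mon; Calculus -> Mon; Logic -> Mon

Checking: Logic(Mon) before Crypto(Tue); Ethics = Calculus = Mon; Ethics=Mon in [Mon,Wed].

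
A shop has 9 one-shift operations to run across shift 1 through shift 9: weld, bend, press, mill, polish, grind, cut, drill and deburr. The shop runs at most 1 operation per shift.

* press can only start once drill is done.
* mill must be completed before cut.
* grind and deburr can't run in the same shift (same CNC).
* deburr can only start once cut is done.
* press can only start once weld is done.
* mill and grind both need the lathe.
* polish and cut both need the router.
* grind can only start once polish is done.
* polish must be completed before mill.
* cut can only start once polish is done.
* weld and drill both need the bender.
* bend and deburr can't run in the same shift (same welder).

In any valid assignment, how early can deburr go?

shift 4

Precedence pushes deburr to at least shift 4.
deburr at shift 4 is achievable: cut=shift 3, press=shift 7, grind=shift 8, bend=shift 9, weld=shift 5, drill=shift 6, mill=shift 2, deburr=shift 4, polish=shift 1.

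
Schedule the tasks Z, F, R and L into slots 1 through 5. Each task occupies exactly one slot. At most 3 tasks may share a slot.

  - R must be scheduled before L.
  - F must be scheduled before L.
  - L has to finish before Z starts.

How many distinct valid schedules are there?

Splitting on Z: it can be 3 (1), 4 (5), 5 (14). Listing each branch's schedules as (F, R, L):
Z=3: (1,1,2) — 1.
Z=4: (1,1,2) (1,1,3) (1,2,3) (2,1,3) (2,2,3) — 5.
Z=5: (1,1,2) (1,1,3) (1,1,4) (1,2,3) (1,2,4) (1,3,4) (2,1,3) (2,1,4) (2,2,3) (2,2,4) (2,3,4) (3,1,4) (3,2,4) (3,3,4) — 14.
Summing: 1 + 5 + 14 = 20.

20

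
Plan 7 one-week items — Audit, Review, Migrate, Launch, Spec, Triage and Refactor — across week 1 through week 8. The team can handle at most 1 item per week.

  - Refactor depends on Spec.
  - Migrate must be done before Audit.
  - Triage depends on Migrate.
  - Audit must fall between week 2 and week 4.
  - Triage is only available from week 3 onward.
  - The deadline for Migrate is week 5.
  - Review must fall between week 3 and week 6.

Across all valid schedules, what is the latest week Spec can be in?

week 7

Downstream work caps Spec at week 7.
Spec at week 7 is achievable: Migrate=week 1, Audit=week 2, Review=week 3, Triage=week 4, Spec=week 7, Refactor=week 8, Launch=week 5.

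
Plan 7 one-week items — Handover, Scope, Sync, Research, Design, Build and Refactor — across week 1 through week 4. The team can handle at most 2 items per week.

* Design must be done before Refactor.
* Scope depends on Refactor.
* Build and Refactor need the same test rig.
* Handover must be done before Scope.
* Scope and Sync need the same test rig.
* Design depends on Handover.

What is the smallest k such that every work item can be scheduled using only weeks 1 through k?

The precedence chain requires at least 4 distinct weeks.
With at most 2 per week and 7 work items, at least 4 weeks are needed.
4 works (last occupied week: week 4): for example Handover in week 1; Build in week 4; Design in week 2; Research in week 2; Sync in week 1; Refactor in week 3; Scope in week 4.

4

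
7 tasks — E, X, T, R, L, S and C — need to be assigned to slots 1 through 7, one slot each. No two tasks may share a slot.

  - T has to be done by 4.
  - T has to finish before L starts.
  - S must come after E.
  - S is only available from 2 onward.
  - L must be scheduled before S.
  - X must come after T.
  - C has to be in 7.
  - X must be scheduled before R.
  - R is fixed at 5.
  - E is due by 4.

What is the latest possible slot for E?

4

E's own window allows nothing later than 4.
E at 4 is achievable: L=3; X=2; T=1; E=4; S=6; C=7; R=5.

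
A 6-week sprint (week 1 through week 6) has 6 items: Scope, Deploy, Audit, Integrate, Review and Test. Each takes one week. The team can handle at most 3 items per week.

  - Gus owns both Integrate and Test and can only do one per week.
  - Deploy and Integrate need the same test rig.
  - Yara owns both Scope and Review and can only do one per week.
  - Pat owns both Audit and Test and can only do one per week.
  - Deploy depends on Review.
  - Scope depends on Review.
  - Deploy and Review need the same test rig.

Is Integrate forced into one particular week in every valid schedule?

Integrate can be week 1 (e.g. Audit -> week 1, Scope -> week 2, Review -> week 1, Deploy -> week 2, Test -> week 2, Integrate -> week 1) or week 2 (e.g. Integrate=week 2, Scope=week 2, Audit=week 1, Test=week 3, Deploy=week 3, Review=week 1).

No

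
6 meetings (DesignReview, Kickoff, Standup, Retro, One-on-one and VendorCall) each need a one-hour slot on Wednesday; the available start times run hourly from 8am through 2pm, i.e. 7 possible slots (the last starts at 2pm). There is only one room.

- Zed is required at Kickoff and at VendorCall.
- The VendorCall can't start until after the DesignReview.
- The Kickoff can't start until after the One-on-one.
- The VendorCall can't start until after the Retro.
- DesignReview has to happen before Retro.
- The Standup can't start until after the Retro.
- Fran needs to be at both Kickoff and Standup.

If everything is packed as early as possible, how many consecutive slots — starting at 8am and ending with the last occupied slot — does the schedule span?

6

The precedence chain requires at least 3 distinct slots.
With at most 1 per slot and 6 meetings, at least 6 slots are needed.
6 works (last occupied slot: 1pm): for example Retro=9am; Kickoff=12pm; VendorCall=10am; DesignReview=8am; One-on-one=11am; Standup=1pm.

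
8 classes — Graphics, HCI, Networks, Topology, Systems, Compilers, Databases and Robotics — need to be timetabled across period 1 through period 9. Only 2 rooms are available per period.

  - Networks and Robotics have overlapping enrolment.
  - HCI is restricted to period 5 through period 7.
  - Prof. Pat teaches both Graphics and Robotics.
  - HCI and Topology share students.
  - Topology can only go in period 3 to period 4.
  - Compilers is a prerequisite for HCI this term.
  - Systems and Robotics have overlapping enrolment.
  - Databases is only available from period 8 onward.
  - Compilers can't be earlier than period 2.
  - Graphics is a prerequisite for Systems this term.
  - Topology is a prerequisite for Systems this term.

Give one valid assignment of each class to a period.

Graphics=period 1, Compilers=period 2, Systems=period 4, HCI=period 5, Databases=period 8, Networks=period 1, Topology=period 3, Robotics=period 2

Checking: Topology(period 3) before Systems(period 4); Compilers(period 2) before HCI(period 5); Graphics(period 1) before Systems(period 4); Systems(period 4) != Robotics(period 2); Graphics(period 1) != Robotics(period 2); HCI(period 5) != Topology(period 3); Networks(period 1) != Robotics(period 2); Compilers=period 2 in [period 2,period 9]; Topology=period 3 in [period 3,period 4]; HCI=period 5 in [period 5,period 7]; Databases=period 8 in [period 8,period 9]; max 2 per period (cap 2).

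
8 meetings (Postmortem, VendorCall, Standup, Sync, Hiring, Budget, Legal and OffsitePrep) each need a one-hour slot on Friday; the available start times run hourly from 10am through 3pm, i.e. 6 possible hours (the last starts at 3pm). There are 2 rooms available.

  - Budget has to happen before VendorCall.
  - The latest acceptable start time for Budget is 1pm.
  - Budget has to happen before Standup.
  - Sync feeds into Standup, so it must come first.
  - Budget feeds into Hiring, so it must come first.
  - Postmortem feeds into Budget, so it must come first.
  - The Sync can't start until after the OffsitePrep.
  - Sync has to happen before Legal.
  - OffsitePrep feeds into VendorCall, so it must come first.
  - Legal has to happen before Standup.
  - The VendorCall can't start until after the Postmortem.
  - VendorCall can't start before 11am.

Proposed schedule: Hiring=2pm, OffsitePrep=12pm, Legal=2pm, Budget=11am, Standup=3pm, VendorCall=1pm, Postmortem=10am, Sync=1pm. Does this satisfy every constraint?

Yes

Sync feeds into Standup, so it must come first — holds.
Budget has to happen before Standup — holds.
Legal has to happen before Standup — holds.
Postmortem feeds into Budget, so it must come first — holds.
OffsitePrep feeds into VendorCall, so it must come first — holds.
The Sync can't start until after the OffsitePrep — holds.
There are 2 rooms available — holds.
Budget feeds into Hiring, so it must come first — holds.
The latest acceptable start time for Budget is 1pm — holds.
The VendorCall can't start until after the Postmortem — holds.
Sync has to happen before Legal — holds.
Budget has to happen before VendorCall — holds.
VendorCall can't start before 11am — holds.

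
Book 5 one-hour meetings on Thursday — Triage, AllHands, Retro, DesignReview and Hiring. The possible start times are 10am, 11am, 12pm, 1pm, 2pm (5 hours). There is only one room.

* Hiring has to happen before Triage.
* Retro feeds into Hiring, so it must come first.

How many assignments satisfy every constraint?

20

Splitting on Triage: it can be 12pm (2), 1pm (6), 2pm (12). Listing each branch's schedules as (AllHands, Retro, DesignReview, Hiring):
Triage=12pm: (1pm,10am,2pm,11am) (2pm,10am,1pm,11am) — 2.
Triage=1pm: (10am,11am,2pm,12pm) (11am,10am,2pm,12pm) (12pm,10am,2pm,11am) (2pm,10am,11am,12pm) (2pm,10am,12pm,11am) (2pm,11am,10am,12pm) — 6.
Triage=2pm: (10am,11am,12pm,1pm) (10am,11am,1pm,12pm) (10am,12pm,11am,1pm) (11am,10am,12pm,1pm) (11am,10am,1pm,12pm) (11am,12pm,10am,1pm) (12pm,10am,11am,1pm) (12pm,10am,1pm,11am) (12pm,11am,10am,1pm) (1pm,10am,11am,12pm) (1pm,10am,12pm,11am) (1pm,11am,10am,12pm) — 12.
Summing: 2 + 6 + 12 = 20.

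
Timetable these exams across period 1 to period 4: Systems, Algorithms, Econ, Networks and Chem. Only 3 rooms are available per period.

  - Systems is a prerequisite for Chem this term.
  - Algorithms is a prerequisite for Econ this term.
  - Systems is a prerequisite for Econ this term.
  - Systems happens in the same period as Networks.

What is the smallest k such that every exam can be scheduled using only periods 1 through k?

2

The precedence chain requires at least 2 distinct periods.
With at most 3 per period and 5 exams, at least 2 periods are needed.
2 works (last occupied period: period 2): for example Econ in period 2; Networks in period 1; Systems in period 1; Algorithms in period 1; Chem in period 2.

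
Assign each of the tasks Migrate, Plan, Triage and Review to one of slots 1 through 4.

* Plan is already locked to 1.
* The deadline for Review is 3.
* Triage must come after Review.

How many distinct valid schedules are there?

Splitting on Migrate: it can be 1 (6), 2 (6), 3 (6), 4 (6). Listing each branch's schedules as (Plan, Triage, Review):
Migrate=1: (1,2,1) (1,3,1) (1,3,2) (1,4,1) (1,4,2) (1,4,3) — 6.
Migrate=2: (1,2,1) (1,3,1) (1,3,2) (1,4,1) (1,4,2) (1,4,3) — 6.
Migrate=3: (1,2,1) (1,3,1) (1,3,2) (1,4,1) (1,4,2) (1,4,3) — 6.
Migrate=4: (1,2,1) (1,3,1) (1,3,2) (1,4,1) (1,4,2) (1,4,3) — 6.
Summing: 6 + 6 + 6 + 6 = 24.

24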